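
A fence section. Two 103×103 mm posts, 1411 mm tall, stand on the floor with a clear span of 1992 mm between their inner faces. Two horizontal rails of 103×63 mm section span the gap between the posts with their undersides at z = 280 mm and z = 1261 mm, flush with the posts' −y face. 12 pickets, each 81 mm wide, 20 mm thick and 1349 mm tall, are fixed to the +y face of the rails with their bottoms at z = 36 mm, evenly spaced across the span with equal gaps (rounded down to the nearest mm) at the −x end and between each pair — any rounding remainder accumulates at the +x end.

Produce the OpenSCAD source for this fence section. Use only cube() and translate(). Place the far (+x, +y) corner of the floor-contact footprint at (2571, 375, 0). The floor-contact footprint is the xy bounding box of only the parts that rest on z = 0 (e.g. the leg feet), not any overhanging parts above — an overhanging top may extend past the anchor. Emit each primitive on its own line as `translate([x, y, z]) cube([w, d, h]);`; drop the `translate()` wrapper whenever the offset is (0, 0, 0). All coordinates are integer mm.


translate([373, 272, 0]) cube([103, 103, 1411]);
translate([2468, 272, 0]) cube([103, 103, 1411]);
translate([476, 272, 280]) cube([1992, 103, 63]);
translate([476, 272, 1261]) cube([1992, 103, 63]);
translate([554, 375, 36]) cube([81, 20, 1349]);
translate([713, 375, 36]) cube([81, 20, 1349]);
translate([872, 375, 36]) cube([81, 20, 1349]);
translate([1031, 375, 36]) cube([81, 20, 1349]);
translate([1190, 375, 36]) cube([81, 20, 1349]);
translate([1349, 375, 36]) cube([81, 20, 1349]);
translate([1508, 375, 36]) cube([81, 20, 1349]);
translate([1667, 375, 36]) cube([81, 20, 1349]);
translate([1826, 375, 36]) cube([81, 20, 1349]);
translate([1985, 375, 36]) cube([81, 20, 1349]);
translate([2144, 375, 36]) cube([81, 20, 1349]);
translate([2303, 375, 36]) cube([81, 20, 1349]);


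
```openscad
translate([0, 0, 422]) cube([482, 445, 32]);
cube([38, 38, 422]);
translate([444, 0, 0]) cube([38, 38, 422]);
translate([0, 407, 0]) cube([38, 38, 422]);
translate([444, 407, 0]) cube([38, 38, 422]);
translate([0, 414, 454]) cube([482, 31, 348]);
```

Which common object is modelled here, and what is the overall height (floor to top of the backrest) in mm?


A chair. The overall height is 802 mm.

A slab on four corner posts with a tall panel at the back — a chair. The seat slab sits at z = 422 with thickness 32, and the 348 mm backrest starts at the seat top, so the overall height is 422 + 32 + 348 = 802 mm.


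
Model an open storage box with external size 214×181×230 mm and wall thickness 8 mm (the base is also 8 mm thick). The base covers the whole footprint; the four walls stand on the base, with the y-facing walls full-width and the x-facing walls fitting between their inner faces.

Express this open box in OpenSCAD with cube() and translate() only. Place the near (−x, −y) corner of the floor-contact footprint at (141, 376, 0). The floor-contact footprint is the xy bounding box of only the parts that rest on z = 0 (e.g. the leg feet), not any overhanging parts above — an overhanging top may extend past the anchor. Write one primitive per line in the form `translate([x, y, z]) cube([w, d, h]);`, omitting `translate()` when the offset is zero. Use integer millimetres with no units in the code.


translate([141, 376, 0]) cube([214, 181, 8]);
translate([141, 376, 8]) cube([214, 8, 222]);
translate([141, 549, 8]) cube([214, 8, 222]);
translate([141, 384, 8]) cube([8, 165, 222]);
translate([347, 384, 8]) cube([8, 165, 222]);


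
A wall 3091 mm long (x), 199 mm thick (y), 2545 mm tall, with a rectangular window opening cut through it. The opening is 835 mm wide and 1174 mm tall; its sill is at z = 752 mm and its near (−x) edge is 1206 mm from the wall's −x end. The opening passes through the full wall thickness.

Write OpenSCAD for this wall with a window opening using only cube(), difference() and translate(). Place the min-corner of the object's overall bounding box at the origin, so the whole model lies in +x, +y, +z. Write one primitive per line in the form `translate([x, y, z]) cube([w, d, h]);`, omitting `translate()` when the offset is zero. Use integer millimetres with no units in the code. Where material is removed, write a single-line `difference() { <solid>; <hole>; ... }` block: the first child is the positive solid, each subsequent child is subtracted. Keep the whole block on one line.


difference() { cube([3091, 199, 2545]); translate([1206, 0, 752]) cube([835, 199, 1174]); }


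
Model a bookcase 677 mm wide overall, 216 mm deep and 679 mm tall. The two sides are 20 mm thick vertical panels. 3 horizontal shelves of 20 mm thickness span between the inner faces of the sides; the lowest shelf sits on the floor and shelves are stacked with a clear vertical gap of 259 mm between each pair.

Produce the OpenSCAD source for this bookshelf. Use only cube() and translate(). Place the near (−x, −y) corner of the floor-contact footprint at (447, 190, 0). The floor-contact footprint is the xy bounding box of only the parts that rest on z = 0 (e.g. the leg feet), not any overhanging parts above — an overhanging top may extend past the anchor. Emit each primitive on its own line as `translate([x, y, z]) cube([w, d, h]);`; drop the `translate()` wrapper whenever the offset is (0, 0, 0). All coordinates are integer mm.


translate([447, 190, 0]) cube([20, 216, 679]);
translate([1104, 190, 0]) cube([20, 216, 679]);
translate([467, 190, 0]) cube([637, 216, 20]);
translate([467, 190, 279]) cube([637, 216, 20]);
translate([467, 190, 558]) cube([637, 216, 20]);


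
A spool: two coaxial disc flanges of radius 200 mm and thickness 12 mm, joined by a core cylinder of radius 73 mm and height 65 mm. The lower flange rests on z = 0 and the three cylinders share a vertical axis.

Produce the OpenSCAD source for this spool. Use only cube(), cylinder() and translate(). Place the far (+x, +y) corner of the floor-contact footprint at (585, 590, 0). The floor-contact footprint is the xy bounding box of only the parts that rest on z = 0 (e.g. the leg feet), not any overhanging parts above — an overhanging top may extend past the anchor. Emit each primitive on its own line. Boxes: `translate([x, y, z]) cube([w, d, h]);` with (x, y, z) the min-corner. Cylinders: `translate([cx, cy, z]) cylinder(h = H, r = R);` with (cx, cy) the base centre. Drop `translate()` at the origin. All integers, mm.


translate([385, 390, 0]) cylinder(h = 12, r = 200);
translate([385, 390, 12]) cylinder(h = 65, r = 73);
translate([385, 390, 77]) cylinder(h = 12, r = 200);


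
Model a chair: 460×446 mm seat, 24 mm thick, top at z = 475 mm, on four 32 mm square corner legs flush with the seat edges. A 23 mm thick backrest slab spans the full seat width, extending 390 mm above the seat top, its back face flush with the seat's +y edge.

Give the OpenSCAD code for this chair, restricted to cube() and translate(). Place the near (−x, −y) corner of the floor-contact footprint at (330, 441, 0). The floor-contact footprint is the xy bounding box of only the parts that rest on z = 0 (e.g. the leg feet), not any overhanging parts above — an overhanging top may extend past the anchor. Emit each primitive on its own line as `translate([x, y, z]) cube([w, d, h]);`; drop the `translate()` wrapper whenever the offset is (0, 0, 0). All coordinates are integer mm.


translate([330, 441, 451]) cube([460, 446, 24]);
translate([330, 441, 0]) cube([32, 32, 451]);
translate([758, 441, 0]) cube([32, 32, 451]);
translate([330, 855, 0]) cube([32, 32, 451]);
translate([758, 855, 0]) cube([32, 32, 451]);
translate([330, 864, 475]) cube([460, 23, 390]);


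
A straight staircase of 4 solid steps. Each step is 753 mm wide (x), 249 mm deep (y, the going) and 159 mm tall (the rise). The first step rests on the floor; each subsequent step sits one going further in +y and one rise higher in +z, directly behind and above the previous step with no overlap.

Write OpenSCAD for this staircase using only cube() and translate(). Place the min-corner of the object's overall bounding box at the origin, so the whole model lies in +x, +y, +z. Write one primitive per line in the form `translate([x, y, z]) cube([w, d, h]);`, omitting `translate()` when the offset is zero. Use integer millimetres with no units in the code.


cube([753, 249, 159]);
translate([0, 249, 159]) cube([753, 249, 159]);
translate([0, 498, 318]) cube([753, 249, 159]);
translate([0, 747, 477]) cube([753, 249, 159]);


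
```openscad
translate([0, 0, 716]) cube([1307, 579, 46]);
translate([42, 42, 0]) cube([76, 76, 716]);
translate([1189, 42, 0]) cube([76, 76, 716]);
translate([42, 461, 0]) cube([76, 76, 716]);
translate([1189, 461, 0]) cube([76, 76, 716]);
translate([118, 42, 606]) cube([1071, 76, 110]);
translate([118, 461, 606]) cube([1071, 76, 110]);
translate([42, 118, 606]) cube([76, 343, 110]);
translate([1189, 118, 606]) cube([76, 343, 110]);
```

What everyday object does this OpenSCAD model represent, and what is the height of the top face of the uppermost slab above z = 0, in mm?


A table. The table height is 762 mm.

A 1307×579×46 slab sits at z = 716 on four 76 mm square posts — a table. The top surface is at 716 + 46 = 762 mm.


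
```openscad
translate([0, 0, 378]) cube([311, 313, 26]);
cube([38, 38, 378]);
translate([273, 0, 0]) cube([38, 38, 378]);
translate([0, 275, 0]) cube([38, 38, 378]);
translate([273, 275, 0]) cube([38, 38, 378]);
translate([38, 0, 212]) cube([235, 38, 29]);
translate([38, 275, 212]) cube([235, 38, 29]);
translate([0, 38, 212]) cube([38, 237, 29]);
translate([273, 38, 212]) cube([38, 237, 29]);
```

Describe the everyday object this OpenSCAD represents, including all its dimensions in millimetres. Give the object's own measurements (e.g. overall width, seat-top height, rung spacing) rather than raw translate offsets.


A four-legged stool. The seat is a 311×313×26 mm slab whose top surface is at z = 404 mm; four square legs, each 38×38 mm in cross-section, run from the floor (z = 0) to the underside of the seat, each flush with a corner of the seat. Four stretchers, 38 mm wide and 29 mm tall, connect adjacent legs with their undersides at z = 212 mm, each running between the inner faces of the legs it joins and aligned with the legs' outer faces on the other axis.


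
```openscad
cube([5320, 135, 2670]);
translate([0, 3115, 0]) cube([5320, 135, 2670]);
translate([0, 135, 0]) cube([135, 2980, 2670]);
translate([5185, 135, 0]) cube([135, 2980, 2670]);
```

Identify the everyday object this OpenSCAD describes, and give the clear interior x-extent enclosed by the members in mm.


A house (or room) frame. The interior width is 5050 mm.

Four 2670 mm walls enclosing a rectangle with no floor or roof — a room or house frame. Outside width is 5320 mm and wall thickness is 135 mm, so the interior width is 5320 − 2 × 135 = 5050 mm.


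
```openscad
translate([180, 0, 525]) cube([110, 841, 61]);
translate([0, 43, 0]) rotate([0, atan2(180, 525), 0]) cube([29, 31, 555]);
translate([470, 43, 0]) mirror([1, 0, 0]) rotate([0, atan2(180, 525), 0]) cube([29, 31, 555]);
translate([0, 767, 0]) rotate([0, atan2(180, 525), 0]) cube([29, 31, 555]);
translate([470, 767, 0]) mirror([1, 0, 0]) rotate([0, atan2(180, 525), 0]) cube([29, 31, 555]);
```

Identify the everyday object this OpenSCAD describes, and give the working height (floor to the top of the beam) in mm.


A sawhorse. The overall height is 586 mm.

A beam across two mirrored pairs of raked legs — a sawhorse. The beam's underside is at z = 525 (matching the legs' vertical rise in atan2(180, 525)) and the beam is 61 mm tall, so its top is at 525 + 61 = 586 mm. The raked legs top out at the beam's underside, so that is the highest point.


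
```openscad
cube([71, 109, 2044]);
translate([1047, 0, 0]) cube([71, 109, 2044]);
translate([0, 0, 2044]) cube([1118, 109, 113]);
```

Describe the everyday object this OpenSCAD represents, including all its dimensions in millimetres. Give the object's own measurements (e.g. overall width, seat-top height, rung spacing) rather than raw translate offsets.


A door frame. The clear opening is 976 mm wide and 2044 mm high. Two 71 mm wide jambs, 109 mm deep, stand either side of the opening from the floor to the top of the opening. A 113 mm thick head sits across the top of both jambs, spanning the full outside width of the frame.


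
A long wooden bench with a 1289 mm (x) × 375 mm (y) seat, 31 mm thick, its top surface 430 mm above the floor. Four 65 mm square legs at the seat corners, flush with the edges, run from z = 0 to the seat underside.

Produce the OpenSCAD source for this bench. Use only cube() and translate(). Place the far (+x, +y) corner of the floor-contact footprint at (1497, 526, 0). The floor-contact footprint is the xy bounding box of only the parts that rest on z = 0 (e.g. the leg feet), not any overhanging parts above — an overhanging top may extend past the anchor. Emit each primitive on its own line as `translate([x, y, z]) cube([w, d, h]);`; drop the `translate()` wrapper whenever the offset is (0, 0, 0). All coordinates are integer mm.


translate([208, 151, 399]) cube([1289, 375, 31]);
translate([208, 151, 0]) cube([65, 65, 399]);
translate([208, 461, 0]) cube([65, 65, 399]);
translate([1432, 151, 0]) cube([65, 65, 399]);
translate([1432, 461, 0]) cube([65, 65, 399]);


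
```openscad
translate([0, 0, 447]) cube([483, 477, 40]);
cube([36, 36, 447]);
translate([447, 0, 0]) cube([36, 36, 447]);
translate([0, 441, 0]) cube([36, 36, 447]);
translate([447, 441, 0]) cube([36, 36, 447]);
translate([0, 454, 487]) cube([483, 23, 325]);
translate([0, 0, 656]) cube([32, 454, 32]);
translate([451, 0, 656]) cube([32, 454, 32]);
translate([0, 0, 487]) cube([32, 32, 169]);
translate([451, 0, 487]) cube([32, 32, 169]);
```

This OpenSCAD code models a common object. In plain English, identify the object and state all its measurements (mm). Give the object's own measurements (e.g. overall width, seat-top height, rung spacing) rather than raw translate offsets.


A chair. The seat is a 483×477×40 mm slab with its top at z = 487 mm, on four 36×36 mm corner legs (flush with the seat edges, standing on z = 0). A flat backrest 23 mm thick, 325 mm tall, spans the full seat width and rises from the seat top along its +y edge, rear face flush with the rear of the seat. Two armrests of 32×32 mm section run along each side from the seat's front edge to the front of the backrest, top faces 201 mm above the seat top and outer faces flush with the seat's x-edges; a 32×32 mm post under the front of each armrest stands on the seat at the front corner.


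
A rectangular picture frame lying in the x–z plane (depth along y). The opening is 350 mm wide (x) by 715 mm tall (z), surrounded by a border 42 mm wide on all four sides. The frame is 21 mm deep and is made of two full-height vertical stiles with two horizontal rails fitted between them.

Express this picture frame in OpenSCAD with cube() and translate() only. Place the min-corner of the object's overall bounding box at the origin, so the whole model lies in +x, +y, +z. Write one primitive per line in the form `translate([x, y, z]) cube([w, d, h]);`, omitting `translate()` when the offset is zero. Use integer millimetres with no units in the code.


cube([42, 21, 799]);
translate([392, 0, 0]) cube([42, 21, 799]);
translate([42, 0, 0]) cube([350, 21, 42]);
translate([42, 0, 757]) cube([350, 21, 42]);


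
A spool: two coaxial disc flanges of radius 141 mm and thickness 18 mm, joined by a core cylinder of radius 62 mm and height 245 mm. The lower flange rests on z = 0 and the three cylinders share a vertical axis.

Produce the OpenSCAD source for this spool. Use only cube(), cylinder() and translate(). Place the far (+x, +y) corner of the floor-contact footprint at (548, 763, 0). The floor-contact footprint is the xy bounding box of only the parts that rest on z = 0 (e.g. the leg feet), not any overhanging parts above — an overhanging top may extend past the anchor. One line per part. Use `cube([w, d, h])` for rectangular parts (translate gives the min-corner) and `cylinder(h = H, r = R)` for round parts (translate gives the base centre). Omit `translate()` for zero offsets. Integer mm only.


translate([407, 622, 0]) cylinder(h = 18, r = 141);
translate([407, 622, 18]) cylinder(h = 245, r = 62);
translate([407, 622, 263]) cylinder(h = 18, r = 141);


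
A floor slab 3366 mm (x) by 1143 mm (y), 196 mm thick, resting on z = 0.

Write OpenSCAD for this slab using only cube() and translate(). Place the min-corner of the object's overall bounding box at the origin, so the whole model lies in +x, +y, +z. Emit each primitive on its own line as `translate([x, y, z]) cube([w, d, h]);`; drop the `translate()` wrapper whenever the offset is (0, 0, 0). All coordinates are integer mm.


cube([3366, 1143, 196]);


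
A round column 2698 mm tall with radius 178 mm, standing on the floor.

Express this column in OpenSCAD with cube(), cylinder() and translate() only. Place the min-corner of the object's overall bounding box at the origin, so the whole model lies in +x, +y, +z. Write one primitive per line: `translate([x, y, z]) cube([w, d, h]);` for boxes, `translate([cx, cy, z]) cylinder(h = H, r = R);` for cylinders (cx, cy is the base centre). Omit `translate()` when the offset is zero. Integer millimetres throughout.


translate([178, 178, 0]) cylinder(h = 2698, r = 178);


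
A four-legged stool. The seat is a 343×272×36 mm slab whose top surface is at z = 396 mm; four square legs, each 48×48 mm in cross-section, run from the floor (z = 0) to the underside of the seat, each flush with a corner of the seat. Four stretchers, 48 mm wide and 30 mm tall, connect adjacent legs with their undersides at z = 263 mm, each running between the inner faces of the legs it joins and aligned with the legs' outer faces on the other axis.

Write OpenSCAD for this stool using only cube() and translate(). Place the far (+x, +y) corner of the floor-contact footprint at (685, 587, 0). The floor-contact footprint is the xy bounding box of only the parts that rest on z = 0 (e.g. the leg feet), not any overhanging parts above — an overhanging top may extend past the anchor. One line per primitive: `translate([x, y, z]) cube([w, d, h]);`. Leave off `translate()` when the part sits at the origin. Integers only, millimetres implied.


translate([342, 315, 360]) cube([343, 272, 36]);
translate([342, 315, 0]) cube([48, 48, 360]);
translate([637, 315, 0]) cube([48, 48, 360]);
translate([342, 539, 0]) cube([48, 48, 360]);
translate([637, 539, 0]) cube([48, 48, 360]);
translate([390, 315, 263]) cube([247, 48, 30]);
translate([390, 539, 263]) cube([247, 48, 30]);
translate([342, 363, 263]) cube([48, 176, 30]);
translate([637, 363, 263]) cube([48, 176, 30]);


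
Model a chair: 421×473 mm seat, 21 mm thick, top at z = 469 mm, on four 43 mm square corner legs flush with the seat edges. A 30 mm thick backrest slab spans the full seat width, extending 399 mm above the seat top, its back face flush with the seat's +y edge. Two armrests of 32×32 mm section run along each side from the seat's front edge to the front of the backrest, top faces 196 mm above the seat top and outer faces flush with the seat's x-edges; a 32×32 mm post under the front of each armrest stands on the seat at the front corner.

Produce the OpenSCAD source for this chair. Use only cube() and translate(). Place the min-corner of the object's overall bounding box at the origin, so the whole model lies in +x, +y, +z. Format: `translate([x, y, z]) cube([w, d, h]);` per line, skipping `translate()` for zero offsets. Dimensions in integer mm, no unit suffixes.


translate([0, 0, 448]) cube([421, 473, 21]);
cube([43, 43, 448]);
translate([378, 0, 0]) cube([43, 43, 448]);
translate([0, 430, 0]) cube([43, 43, 448]);
translate([378, 430, 0]) cube([43, 43, 448]);
translate([0, 443, 469]) cube([421, 30, 399]);
translate([0, 0, 633]) cube([32, 443, 32]);
translate([389, 0, 633]) cube([32, 443, 32]);
translate([0, 0, 469]) cube([32, 32, 164]);
translate([389, 0, 469]) cube([32, 32, 164]);


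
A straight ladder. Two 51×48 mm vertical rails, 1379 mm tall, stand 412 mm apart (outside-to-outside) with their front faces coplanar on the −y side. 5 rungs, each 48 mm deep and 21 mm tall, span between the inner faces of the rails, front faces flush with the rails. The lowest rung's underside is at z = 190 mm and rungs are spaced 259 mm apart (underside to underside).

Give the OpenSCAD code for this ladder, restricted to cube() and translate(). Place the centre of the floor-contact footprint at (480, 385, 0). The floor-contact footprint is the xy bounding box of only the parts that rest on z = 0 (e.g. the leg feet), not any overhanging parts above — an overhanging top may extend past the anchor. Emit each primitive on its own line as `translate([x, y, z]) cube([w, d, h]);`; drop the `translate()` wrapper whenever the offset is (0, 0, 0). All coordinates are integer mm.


translate([274, 361, 0]) cube([51, 48, 1379]);
translate([635, 361, 0]) cube([51, 48, 1379]);
translate([325, 361, 190]) cube([310, 48, 21]);
translate([325, 361, 449]) cube([310, 48, 21]);
translate([325, 361, 708]) cube([310, 48, 21]);
translate([325, 361, 967]) cube([310, 48, 21]);
translate([325, 361, 1226]) cube([310, 48, 21]);


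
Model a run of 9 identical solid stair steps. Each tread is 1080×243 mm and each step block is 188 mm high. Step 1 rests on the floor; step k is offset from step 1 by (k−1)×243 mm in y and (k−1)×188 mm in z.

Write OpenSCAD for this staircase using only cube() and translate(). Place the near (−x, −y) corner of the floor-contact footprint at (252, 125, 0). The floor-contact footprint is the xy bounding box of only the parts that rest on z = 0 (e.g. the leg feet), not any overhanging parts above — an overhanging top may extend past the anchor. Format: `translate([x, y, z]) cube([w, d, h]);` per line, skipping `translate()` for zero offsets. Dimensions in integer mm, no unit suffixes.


translate([252, 125, 0]) cube([1080, 243, 188]);
translate([252, 368, 188]) cube([1080, 243, 188]);
translate([252, 611, 376]) cube([1080, 243, 188]);
translate([252, 854, 564]) cube([1080, 243, 188]);
translate([252, 1097, 752]) cube([1080, 243, 188]);
translate([252, 1340, 940]) cube([1080, 243, 188]);
translate([252, 1583, 1128]) cube([1080, 243, 188]);
translate([252, 1826, 1316]) cube([1080, 243, 188]);
translate([252, 2069, 1504]) cube([1080, 243, 188]);


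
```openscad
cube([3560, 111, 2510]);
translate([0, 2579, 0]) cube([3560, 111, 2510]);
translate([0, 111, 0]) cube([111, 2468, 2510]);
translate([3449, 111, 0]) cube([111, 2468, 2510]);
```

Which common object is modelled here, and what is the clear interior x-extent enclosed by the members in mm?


A house (or room) frame. The interior width is 3338 mm.

Four 2510 mm walls enclosing a rectangle with no floor or roof — a room or house frame. Outside width is 3560 mm and wall thickness is 111 mm, so the interior width is 3560 − 2 × 111 = 3338 mm.


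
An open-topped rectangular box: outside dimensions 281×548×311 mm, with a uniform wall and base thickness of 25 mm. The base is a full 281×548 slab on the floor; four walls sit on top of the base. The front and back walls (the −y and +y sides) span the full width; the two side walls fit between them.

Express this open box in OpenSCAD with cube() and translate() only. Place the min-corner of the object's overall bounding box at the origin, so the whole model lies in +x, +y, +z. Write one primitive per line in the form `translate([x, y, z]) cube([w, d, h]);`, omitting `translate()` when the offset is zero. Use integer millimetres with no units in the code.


cube([281, 548, 25]);
translate([0, 0, 25]) cube([281, 25, 286]);
translate([0, 523, 25]) cube([281, 25, 286]);
translate([0, 25, 25]) cube([25, 498, 286]);
translate([256, 25, 25]) cube([25, 498, 286]);


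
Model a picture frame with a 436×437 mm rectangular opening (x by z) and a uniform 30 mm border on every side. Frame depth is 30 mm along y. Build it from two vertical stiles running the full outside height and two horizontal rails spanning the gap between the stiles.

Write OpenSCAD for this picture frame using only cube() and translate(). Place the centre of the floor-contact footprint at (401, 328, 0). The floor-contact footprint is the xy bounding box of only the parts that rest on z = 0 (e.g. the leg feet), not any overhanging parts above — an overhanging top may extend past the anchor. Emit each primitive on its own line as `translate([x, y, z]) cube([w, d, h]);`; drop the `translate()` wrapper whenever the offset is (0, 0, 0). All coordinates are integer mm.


translate([153, 313, 0]) cube([30, 30, 497]);
translate([619, 313, 0]) cube([30, 30, 497]);
translate([183, 313, 0]) cube([436, 30, 30]);
translate([183, 313, 467]) cube([436, 30, 30]);


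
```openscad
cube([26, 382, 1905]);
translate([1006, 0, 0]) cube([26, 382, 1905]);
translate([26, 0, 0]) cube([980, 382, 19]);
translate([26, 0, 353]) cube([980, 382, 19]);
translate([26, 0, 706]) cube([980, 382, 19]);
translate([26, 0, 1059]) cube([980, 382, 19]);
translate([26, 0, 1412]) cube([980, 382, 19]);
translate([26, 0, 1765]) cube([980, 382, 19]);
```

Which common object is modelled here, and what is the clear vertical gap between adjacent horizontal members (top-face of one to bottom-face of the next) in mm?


A bookshelf. The clear shelf gap is 334 mm.

Two tall side panels with 6 horizontal boards between them — a bookshelf. The first two shelf undersides are at z = 0 and z = 353; with shelf thickness 19, the clear gap is 353 − 0 − 19 = 334 mm.


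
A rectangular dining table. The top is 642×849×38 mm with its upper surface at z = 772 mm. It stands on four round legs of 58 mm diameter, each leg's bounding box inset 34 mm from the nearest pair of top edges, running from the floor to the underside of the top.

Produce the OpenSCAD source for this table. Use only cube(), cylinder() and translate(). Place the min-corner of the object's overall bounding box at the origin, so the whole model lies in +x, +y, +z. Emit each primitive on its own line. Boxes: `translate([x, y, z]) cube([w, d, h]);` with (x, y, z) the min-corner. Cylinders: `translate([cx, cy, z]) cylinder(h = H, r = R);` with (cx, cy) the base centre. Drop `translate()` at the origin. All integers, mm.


translate([0, 0, 734]) cube([642, 849, 38]);
translate([63, 63, 0]) cylinder(h = 734, r = 29);
translate([579, 63, 0]) cylinder(h = 734, r = 29);
translate([63, 786, 0]) cylinder(h = 734, r = 29);
translate([579, 786, 0]) cylinder(h = 734, r = 29);


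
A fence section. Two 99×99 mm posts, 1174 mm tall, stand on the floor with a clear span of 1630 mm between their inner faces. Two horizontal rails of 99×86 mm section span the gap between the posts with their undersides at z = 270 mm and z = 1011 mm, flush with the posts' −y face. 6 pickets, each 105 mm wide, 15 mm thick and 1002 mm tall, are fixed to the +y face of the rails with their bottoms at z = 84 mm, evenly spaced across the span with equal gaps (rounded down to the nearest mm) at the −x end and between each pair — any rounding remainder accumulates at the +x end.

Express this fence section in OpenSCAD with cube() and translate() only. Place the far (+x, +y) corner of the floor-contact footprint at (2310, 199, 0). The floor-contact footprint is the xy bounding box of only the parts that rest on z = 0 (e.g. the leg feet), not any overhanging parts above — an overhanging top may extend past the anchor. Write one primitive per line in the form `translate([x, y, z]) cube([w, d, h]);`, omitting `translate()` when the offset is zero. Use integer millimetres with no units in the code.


translate([482, 100, 0]) cube([99, 99, 1174]);
translate([2211, 100, 0]) cube([99, 99, 1174]);
translate([581, 100, 270]) cube([1630, 99, 86]);
translate([581, 100, 1011]) cube([1630, 99, 86]);
translate([723, 199, 84]) cube([105, 15, 1002]);
translate([970, 199, 84]) cube([105, 15, 1002]);
translate([1217, 199, 84]) cube([105, 15, 1002]);
translate([1464, 199, 84]) cube([105, 15, 1002]);
translate([1711, 199, 84]) cube([105, 15, 1002]);
translate([1958, 199, 84]) cube([105, 15, 1002]);


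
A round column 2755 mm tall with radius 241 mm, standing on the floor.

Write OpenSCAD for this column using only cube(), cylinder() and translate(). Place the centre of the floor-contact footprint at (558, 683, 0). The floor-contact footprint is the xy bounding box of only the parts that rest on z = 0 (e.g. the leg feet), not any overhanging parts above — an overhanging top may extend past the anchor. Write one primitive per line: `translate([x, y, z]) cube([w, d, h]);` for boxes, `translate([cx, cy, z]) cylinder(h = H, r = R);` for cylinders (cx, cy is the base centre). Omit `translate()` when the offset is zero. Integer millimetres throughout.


translate([558, 683, 0]) cylinder(h = 2755, r = 241);


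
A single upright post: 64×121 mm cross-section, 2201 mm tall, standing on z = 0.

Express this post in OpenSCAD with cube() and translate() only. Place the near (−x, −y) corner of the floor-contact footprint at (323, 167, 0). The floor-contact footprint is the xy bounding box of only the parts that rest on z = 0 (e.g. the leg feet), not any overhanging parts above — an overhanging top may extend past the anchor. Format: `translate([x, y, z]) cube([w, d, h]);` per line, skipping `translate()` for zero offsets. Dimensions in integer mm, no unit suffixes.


translate([323, 167, 0]) cube([64, 121, 2201]);


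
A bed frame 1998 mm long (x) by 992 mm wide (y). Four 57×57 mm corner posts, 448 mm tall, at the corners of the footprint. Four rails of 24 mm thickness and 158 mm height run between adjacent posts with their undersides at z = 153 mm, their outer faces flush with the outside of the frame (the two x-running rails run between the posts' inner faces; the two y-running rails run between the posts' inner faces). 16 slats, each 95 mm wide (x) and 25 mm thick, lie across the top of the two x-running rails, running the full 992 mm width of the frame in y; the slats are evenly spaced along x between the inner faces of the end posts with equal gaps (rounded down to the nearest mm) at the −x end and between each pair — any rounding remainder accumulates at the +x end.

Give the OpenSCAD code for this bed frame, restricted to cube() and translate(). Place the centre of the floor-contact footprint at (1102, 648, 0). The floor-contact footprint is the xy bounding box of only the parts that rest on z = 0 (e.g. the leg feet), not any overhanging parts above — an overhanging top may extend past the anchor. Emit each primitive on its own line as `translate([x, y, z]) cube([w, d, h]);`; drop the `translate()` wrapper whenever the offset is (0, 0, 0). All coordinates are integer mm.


translate([103, 152, 0]) cube([57, 57, 448]);
translate([103, 1087, 0]) cube([57, 57, 448]);
translate([2044, 152, 0]) cube([57, 57, 448]);
translate([2044, 1087, 0]) cube([57, 57, 448]);
translate([160, 152, 153]) cube([1884, 24, 158]);
translate([160, 1120, 153]) cube([1884, 24, 158]);
translate([103, 209, 153]) cube([24, 878, 158]);
translate([2077, 209, 153]) cube([24, 878, 158]);
translate([181, 152, 311]) cube([95, 992, 25]);
translate([297, 152, 311]) cube([95, 992, 25]);
translate([413, 152, 311]) cube([95, 992, 25]);
translate([529, 152, 311]) cube([95, 992, 25]);
translate([645, 152, 311]) cube([95, 992, 25]);
translate([761, 152, 311]) cube([95, 992, 25]);
translate([877, 152, 311]) cube([95, 992, 25]);
translate([993, 152, 311]) cube([95, 992, 25]);
translate([1109, 152, 311]) cube([95, 992, 25]);
translate([1225, 152, 311]) cube([95, 992, 25]);
translate([1341, 152, 311]) cube([95, 992, 25]);
translate([1457, 152, 311]) cube([95, 992, 25]);
translate([1573, 152, 311]) cube([95, 992, 25]);
translate([1689, 152, 311]) cube([95, 992, 25]);
translate([1805, 152, 311]) cube([95, 992, 25]);
translate([1921, 152, 311]) cube([95, 992, 25]);


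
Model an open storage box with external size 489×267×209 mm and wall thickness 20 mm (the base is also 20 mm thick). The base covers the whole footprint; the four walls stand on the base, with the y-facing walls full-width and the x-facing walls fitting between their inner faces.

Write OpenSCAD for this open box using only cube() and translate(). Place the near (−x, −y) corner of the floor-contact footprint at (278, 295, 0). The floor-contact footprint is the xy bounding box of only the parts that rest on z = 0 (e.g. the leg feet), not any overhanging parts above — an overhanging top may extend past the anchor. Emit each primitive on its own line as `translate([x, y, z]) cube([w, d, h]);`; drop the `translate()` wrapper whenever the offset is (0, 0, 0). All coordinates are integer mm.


translate([278, 295, 0]) cube([489, 267, 20]);
translate([278, 295, 20]) cube([489, 20, 189]);
translate([278, 542, 20]) cube([489, 20, 189]);
translate([278, 315, 20]) cube([20, 227, 189]);
translate([747, 315, 20]) cube([20, 227, 189]);


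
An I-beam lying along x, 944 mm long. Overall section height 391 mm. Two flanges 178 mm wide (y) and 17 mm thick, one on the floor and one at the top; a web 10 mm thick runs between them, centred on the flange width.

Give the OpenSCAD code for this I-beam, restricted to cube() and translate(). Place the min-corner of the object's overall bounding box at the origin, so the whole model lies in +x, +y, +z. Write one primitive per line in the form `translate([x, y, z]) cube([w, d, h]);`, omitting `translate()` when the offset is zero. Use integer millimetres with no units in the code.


cube([944, 178, 17]);
translate([0, 84, 17]) cube([944, 10, 357]);
translate([0, 0, 374]) cube([944, 178, 17]);


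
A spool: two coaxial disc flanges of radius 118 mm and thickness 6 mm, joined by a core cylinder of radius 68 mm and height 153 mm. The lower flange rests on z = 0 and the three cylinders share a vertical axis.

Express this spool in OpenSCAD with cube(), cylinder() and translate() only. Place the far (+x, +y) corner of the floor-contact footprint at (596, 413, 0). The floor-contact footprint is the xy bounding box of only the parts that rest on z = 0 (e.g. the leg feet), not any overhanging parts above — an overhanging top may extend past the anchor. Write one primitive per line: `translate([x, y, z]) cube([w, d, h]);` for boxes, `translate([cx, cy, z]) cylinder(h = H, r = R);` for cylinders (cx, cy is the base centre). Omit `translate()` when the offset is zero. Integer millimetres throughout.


translate([478, 295, 0]) cylinder(h = 6, r = 118);
translate([478, 295, 6]) cylinder(h = 153, r = 68);
translate([478, 295, 159]) cylinder(h = 6, r = 118);


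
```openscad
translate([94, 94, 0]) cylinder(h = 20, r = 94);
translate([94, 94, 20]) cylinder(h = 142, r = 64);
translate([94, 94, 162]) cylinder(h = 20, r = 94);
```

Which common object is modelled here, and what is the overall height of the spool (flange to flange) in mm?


A spool. The overall height is 182 mm.

Three coaxial cylinders, large–small–large — a spool. Two 20 mm flanges and a 142 mm core give 20 + 142 + 20 = 182 mm.


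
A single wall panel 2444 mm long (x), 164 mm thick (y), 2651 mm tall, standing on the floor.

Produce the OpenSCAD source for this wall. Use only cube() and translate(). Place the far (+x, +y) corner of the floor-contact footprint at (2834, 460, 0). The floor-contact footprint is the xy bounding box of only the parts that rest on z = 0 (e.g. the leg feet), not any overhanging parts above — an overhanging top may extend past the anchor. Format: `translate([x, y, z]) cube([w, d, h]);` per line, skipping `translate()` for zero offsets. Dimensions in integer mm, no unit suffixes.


translate([390, 296, 0]) cube([2444, 164, 2651]);


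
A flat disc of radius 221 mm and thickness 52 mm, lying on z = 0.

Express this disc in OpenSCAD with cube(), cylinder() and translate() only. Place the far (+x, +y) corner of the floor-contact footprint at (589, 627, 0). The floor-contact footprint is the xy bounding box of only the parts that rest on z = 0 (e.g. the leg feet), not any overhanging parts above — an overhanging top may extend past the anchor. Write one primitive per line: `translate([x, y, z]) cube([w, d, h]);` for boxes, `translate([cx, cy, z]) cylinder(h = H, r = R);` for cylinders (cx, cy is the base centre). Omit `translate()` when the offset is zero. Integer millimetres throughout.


translate([368, 406, 0]) cylinder(h = 52, r = 221);


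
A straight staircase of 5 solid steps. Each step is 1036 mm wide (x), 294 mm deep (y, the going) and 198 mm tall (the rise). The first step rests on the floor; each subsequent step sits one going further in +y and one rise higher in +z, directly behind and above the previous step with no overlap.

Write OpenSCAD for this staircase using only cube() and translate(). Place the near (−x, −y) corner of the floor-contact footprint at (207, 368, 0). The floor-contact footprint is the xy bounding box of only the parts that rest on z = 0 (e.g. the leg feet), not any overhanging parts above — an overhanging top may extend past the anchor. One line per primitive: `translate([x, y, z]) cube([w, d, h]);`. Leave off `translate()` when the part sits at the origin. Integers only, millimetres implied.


translate([207, 368, 0]) cube([1036, 294, 198]);
translate([207, 662, 198]) cube([1036, 294, 198]);
translate([207, 956, 396]) cube([1036, 294, 198]);
translate([207, 1250, 594]) cube([1036, 294, 198]);
translate([207, 1544, 792]) cube([1036, 294, 198]);


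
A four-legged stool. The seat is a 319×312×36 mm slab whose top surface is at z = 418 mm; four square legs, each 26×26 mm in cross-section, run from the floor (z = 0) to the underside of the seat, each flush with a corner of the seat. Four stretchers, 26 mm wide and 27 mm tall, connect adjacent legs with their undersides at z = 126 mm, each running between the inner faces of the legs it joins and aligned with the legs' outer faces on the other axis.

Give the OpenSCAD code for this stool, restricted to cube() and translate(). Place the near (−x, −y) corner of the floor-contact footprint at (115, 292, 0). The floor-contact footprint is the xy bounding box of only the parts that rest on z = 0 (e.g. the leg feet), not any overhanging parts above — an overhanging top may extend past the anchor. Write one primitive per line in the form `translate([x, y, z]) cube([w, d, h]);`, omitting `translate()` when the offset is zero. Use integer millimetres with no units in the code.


translate([115, 292, 382]) cube([319, 312, 36]);
translate([115, 292, 0]) cube([26, 26, 382]);
translate([408, 292, 0]) cube([26, 26, 382]);
translate([115, 578, 0]) cube([26, 26, 382]);
translate([408, 578, 0]) cube([26, 26, 382]);
translate([141, 292, 126]) cube([267, 26, 27]);
translate([141, 578, 126]) cube([267, 26, 27]);
translate([115, 318, 126]) cube([26, 260, 27]);
translate([408, 318, 126]) cube([26, 260, 27]);


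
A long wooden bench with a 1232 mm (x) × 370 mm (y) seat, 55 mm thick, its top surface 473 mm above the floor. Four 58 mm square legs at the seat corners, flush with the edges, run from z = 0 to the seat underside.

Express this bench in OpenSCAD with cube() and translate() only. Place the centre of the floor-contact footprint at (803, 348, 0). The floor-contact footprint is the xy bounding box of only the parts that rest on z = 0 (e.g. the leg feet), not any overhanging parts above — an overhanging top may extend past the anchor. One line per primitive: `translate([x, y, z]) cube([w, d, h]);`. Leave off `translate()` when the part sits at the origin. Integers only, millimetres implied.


translate([187, 163, 418]) cube([1232, 370, 55]);
translate([187, 163, 0]) cube([58, 58, 418]);
translate([187, 475, 0]) cube([58, 58, 418]);
translate([1361, 163, 0]) cube([58, 58, 418]);
translate([1361, 475, 0]) cube([58, 58, 418]);


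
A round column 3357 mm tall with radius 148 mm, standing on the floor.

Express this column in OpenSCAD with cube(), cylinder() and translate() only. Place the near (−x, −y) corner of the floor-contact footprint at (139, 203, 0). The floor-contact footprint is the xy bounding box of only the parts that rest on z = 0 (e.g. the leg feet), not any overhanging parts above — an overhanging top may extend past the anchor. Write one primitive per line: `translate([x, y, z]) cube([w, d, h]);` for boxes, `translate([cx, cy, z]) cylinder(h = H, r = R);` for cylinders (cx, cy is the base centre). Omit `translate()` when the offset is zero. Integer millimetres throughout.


translate([287, 351, 0]) cylinder(h = 3357, r = 148);
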